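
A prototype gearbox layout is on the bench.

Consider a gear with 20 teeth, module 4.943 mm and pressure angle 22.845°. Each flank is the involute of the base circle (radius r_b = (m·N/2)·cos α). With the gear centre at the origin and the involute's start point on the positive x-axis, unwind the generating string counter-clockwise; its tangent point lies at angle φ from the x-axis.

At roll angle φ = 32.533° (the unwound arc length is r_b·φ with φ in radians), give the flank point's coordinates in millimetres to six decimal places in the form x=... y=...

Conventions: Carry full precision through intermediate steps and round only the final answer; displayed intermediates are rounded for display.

x=52.314498 y=2.691099

topology: single-mesh involute geometry — m = 4.943, N = 20
pitch radius r_p = m·N/2 = 4.943·20/2 = 49.430000
base radius r_b = r_p·cos α = 49.430000·cos 22.845° = 45.552637
roll angle φ = 32.533° = 0.56780797 rad
x = r_b·(cos φ + φ·sin φ) = 52.314498
y = r_b·(sin φ − φ·cos φ) = 2.691099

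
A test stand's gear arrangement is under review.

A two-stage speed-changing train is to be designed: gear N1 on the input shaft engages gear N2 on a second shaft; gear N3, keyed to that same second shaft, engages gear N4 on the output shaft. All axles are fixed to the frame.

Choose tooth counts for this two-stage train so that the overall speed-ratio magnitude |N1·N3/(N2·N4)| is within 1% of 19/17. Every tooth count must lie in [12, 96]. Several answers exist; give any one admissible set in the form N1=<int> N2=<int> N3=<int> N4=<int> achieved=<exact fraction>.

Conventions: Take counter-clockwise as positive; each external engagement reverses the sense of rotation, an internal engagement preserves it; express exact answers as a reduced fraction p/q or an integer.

N1=12 N2=17 N3=19 N4=12 achieved=19/17

design class (target 19/17): fixed-axis compound train
target = 19/17 in lowest terms: an exact hit needs N1·N3 = k·19 and N2·N4 = k·17 for one integer k, every count in [12, 96]; additionally prefer no 1:1 stage (N1 ≠ N2, N3 ≠ N4)
k = 1…11: no 1:1-free in-range split of k·19 and k·17 into factor pairs; take k = 12
k = 12: N1·N3 = 228 = 12·19, N2·N4 = 204 = 17·12
achieved = 12·19/(17·12) = 19/17; |achieved − target| = 0 ≤ 19/1700 ✓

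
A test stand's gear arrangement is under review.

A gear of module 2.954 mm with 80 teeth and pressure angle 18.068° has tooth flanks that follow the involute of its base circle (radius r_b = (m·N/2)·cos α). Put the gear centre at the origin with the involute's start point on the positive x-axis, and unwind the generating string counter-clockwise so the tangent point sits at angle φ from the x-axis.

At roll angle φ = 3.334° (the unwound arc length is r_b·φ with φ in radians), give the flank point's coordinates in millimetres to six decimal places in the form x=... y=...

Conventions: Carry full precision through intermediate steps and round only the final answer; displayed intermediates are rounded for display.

x=112.523443 y=0.007375

recognized (one wheel, involute flank): single-mesh tooth geometry, m = 2.954, N = 80
pitch radius r_p = m·N/2 = 2.954·80/2 = 118.160000
base radius r_b = r_p·cos α = 118.160000·cos 18.068° = 112.333424
roll angle φ = 3.334° = 0.05818928 rad
x = r_b·(cos φ + φ·sin φ) = 112.523443
y = r_b·(sin φ − φ·cos φ) = 0.007375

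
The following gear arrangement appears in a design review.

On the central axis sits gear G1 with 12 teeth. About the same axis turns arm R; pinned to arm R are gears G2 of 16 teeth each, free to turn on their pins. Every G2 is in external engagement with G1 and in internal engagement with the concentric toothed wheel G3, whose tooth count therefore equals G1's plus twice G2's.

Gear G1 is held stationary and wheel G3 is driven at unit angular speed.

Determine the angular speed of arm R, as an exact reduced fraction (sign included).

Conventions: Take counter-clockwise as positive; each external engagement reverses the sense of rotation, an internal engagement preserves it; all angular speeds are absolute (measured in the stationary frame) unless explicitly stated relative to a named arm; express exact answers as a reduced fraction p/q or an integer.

planetary set (12T centre, 16T on arm, 44T internal) — Willis relation
ring teeth: 12 + 2·16 = 44
12(ω_sun−ω_arm) = −44(ω_ring−ω_arm),  ω_sun = 0, ω_ring = 1
12(0−ω_arm) = −44(1−ω_arm)  ⇒  56·ω_arm = 44  ⇒  ω_arm = 11/14
exact speed ratio = 11/14

11/14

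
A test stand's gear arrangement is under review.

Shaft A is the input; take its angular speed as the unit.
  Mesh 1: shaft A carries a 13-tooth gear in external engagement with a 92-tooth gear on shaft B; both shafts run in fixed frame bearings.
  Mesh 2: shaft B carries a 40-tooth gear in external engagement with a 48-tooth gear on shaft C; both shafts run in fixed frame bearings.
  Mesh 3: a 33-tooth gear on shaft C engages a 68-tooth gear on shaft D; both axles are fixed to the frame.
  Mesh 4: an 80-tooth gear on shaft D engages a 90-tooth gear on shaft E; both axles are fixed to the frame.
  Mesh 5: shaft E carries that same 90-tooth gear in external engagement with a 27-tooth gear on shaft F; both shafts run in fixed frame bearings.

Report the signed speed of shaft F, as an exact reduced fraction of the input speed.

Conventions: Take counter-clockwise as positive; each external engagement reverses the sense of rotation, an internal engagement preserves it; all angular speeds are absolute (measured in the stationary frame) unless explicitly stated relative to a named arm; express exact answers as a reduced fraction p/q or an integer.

5-mesh fixed-axis compound train (all bearings frame-fixed)
mesh 1 [13T→92T]: |ω|/ω_in = 1×13/92 = 13/92, sense flips to −
mesh 2 [40T→48T]: |ω|/ω_in = (13/92)×40/48 = 65/552, sense flips to +
mesh 3 [33T→68T]: |ω|/ω_in = (65/552)×33/68 = 715/12512, sense flips to −
mesh 4 [80T→90T]: |ω|/ω_in = (715/12512)×80/90 = 715/14076, sense flips to +
mesh 5 [90T→27T]: |ω|/ω_in = (715/14076)×90/27 = 3575/21114, sense flips to −
signed output speed (× input speed) = -3575/21114

-3575/21114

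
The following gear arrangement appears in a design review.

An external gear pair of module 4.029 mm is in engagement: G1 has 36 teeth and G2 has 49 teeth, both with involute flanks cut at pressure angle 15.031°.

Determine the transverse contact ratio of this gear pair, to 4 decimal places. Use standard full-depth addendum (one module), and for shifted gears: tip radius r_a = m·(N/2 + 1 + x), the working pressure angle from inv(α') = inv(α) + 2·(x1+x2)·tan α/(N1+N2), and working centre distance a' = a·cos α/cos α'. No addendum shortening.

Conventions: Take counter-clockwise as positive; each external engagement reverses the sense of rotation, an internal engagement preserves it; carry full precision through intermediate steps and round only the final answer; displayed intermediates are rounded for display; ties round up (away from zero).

2.0276

recognized (one external pair, fixed centres): single-mesh tooth geometry, m = 4.029, N1 = 36, N2 = 49
base radii: r_b1 = 70.040707, r_b2 = 95.333184
tip radii: r_a1 = 76.551000, r_a2 = 102.739500
no profile shift: α' = α, a' = a
action lengths: √(r_a1²−r_b1²) = 30.892636, √(r_a2²−r_b2²) = 38.301290
base pitch p_b = π·m·cos α = 12.224409
CR = (30.892636 + 38.301290 − 171.232500·sin 15.03100°)/12.224409 = 2.027600
contact ratio ≈ 2.0276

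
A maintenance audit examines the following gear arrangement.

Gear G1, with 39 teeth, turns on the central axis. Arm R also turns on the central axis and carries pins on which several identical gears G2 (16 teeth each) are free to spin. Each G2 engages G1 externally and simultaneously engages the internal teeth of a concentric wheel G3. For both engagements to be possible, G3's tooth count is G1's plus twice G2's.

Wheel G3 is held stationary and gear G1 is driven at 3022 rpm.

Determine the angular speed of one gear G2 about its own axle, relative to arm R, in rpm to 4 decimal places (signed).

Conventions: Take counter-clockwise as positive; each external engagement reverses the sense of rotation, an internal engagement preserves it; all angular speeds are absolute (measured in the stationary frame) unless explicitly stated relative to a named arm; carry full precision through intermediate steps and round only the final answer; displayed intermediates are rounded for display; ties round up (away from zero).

-4754.4989 rpm

class = planetary set [G3 = 39+2·16 = 71; Willis about the carrier]
normalise by the input: solve with ω_sun = 1, then scale by 3022 rpm
ring teeth: 39 + 2·16 = 71
39(ω_sun−ω_arm) = −71(ω_ring−ω_arm),  ω_ring = 0, ω_sun = 1
39(1−ω_arm) = −71(0−ω_arm)  ⇒  110·ω_arm = 39  ⇒  ω_arm = 39/110
sun–planet mesh: 39·(1−39/110) = −16·(ω_p−ω_arm)  ⇒  ω_p−ω_arm = -2769/1760
scale: ω_p−ω_arm = -2769/1760 × 3022 rpm = -4754.4989 rpm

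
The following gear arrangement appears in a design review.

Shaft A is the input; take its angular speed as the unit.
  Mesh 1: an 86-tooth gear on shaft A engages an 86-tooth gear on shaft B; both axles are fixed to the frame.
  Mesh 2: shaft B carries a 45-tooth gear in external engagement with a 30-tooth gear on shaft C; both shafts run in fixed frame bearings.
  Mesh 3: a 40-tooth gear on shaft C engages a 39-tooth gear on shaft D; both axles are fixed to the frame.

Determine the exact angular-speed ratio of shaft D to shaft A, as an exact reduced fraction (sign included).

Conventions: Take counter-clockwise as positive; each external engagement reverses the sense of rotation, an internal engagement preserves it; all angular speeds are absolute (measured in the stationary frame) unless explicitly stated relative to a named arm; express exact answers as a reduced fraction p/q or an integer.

class = fixed-axis compound train [3 meshes; 3 ratios multiply, 3 sense flips]
mesh 1 [86T→86T]: running ratio 1, sense −
mesh 2 [45T→30T]: running ratio 3/2, sense +
mesh 3 [40T→39T]: running ratio 20/13, sense −
ω_out/ω_in = -20/13

-20/13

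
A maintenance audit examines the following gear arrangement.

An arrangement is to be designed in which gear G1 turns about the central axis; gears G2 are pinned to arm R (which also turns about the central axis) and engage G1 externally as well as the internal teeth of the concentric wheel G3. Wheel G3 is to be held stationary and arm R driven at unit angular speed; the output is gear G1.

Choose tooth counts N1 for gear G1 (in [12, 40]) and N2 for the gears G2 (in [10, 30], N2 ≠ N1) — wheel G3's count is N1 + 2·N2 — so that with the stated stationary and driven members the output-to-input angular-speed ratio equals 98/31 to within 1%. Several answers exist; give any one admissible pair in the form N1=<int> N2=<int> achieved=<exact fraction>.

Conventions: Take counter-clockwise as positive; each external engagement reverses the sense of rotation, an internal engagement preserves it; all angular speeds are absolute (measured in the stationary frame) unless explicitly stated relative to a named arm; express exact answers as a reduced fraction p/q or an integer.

topology: planetary set — design target 98/31, arm = carrier (Willis)
Willis with ω_ring = 0: ω_sun/ω_arm = (N1+N3)/N1; set equal to 98/31  ⇒  N3/N1 = 98/31 − 1 = 67/31
N3 = N1 + 2·N2  ⇒  N2/N1 = (N3/N1 − 1)/2 = (67/31 − 1)/2 = 18/31
smallest multiple with N1 ≥ 12 and N2 ≥ 10: k = 1  ⇒  N1 = 1·31 = 31, N2 = 1·18 = 18 (N1 ≤ 40, N2 ≤ 30, N2 ≠ N1 ✓), N3 = 31 + 2·18 = 67
check: (N1+N3)/N1 with N1 = 31, N3 = 67 gives 98/31; |achieved − target| = 0 ≤ 49/1550 ✓

N1=31 N2=18 achieved=98/31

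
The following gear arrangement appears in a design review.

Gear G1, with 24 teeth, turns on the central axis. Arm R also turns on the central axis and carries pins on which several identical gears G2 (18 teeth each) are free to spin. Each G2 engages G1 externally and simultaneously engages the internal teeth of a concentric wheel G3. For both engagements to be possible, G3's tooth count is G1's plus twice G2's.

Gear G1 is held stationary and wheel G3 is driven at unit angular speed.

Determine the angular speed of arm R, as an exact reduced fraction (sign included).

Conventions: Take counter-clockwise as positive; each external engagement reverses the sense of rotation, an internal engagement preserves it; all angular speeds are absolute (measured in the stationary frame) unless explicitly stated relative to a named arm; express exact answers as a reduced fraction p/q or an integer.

class = planetary set [G3 = 24+2·18 = 60; Willis about the carrier]
ring teeth: 24 + 2·18 = 60
24(ω_sun−ω_arm) = −60(ω_ring−ω_arm),  ω_sun = 0, ω_ring = 1
24(0−ω_arm) = −60(1−ω_arm)  ⇒  84·ω_arm = 60  ⇒  ω_arm = 5/7
exact speed ratio = 5/7

5/7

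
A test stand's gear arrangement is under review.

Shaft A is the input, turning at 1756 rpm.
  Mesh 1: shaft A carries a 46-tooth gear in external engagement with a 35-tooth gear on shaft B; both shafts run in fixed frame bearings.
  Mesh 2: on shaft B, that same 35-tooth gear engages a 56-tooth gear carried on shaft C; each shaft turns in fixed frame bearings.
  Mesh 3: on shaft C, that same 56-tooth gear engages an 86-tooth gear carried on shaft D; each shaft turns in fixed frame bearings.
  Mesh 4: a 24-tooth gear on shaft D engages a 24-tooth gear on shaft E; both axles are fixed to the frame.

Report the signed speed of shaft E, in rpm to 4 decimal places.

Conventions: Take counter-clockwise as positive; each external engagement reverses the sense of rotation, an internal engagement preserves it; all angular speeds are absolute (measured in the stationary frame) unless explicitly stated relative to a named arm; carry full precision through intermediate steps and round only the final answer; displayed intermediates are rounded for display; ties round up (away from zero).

class = fixed-axis compound train [4 meshes; 4 ratios multiply, 4 sense flips]
mesh 1 [46T→35T]: ω = 1756.0000×46/35 = 2307.8857 rpm, sense flips to −
mesh 2 [35T→56T]: ω = 2307.8857×35/56 = 1442.4286 rpm, sense flips to +
mesh 3 [56T→86T]: ω = 1442.4286×56/86 = 939.2558 rpm, sense flips to −
mesh 4 [24T→24T]: ω = 939.2558×24/24 = 939.2558 rpm, sense flips to +
signed output speed = +939.2558 rpm

+939.2558 rpm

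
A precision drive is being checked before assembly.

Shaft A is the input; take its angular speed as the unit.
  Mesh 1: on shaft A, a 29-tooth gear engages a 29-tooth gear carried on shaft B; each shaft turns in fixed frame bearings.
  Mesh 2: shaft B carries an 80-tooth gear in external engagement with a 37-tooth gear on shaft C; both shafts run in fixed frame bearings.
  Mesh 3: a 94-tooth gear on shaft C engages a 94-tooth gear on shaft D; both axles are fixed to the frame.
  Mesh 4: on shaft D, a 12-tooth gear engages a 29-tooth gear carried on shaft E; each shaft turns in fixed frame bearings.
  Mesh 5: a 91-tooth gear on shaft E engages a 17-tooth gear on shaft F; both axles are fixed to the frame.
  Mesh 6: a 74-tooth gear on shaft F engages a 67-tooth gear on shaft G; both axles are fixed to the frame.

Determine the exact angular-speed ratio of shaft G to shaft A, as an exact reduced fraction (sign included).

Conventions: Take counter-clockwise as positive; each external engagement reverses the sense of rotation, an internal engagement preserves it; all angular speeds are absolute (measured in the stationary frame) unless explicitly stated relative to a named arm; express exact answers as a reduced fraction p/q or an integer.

class = fixed-axis compound train [6 meshes; 6 ratios multiply, 6 sense flips]
mesh 1 [29T→29T]: running ratio 1, sense −
mesh 2 [80T→37T]: running ratio 80/37, sense +
mesh 3 [94T→94T]: running ratio 80/37, sense −
mesh 4 [12T→29T]: running ratio 960/1073, sense +
mesh 5 [91T→17T]: running ratio 87360/18241, sense −
mesh 6 [74T→67T]: running ratio 174720/33031, sense +
ω_out/ω_in = 174720/33031

174720/33031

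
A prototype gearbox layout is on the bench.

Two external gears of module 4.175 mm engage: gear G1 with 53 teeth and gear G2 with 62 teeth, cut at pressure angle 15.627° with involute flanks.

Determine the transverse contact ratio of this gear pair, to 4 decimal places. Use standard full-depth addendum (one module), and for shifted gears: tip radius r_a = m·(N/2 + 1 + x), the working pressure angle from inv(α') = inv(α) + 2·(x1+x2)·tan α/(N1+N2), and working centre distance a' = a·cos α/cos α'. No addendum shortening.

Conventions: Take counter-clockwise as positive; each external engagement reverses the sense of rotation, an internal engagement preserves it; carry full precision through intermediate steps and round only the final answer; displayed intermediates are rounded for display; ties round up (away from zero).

2.0747

single-mesh involute tooth geometry (53T engaging 62T at module 4.175)
base radii: r_b1 = 106.547866, r_b2 = 124.640900
tip radii: r_a1 = 114.812500, r_a2 = 133.600000
no profile shift: α' = α, a' = a
action lengths: √(r_a1²−r_b1²) = 42.772215, √(r_a2²−r_b2²) = 48.099959
base pitch p_b = π·m·cos α = 12.631321
CR = (42.772215 + 48.099959 − 240.062500·sin 15.62700°)/12.631321 = 2.074657
contact ratio ≈ 2.0747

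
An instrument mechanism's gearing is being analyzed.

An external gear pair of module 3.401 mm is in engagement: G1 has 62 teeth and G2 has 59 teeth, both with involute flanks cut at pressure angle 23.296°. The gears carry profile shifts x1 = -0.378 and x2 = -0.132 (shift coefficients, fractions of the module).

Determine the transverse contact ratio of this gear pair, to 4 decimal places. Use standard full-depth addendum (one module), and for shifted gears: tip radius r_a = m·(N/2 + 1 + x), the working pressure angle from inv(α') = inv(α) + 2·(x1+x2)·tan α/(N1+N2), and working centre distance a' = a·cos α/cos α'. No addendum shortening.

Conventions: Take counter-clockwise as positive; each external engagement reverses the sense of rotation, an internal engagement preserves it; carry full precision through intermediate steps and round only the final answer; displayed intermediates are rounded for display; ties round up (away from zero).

1.6976

topology: single-mesh involute geometry — m = 3.401, 62T/59T pair
base radii: r_b1 = 96.835632, r_b2 = 92.150037
tip radii: r_a1 = 107.546422, r_a2 = 103.281568
inv(α') = inv(23.296°) + 2·(-0.378-0.132)·tan α/(62+59) = 0.02036365  ⇒  α' = 22.10817°
a' = a·cos α / cos α' = 205.7605·cos 23.296°/cos 22.10817° = 203.983566
action lengths: √(r_a1²−r_b1²) = 46.787748, √(r_a2²−r_b2²) = 46.641752
base pitch p_b = π·m·cos α = 9.813487
CR = (46.787748 + 46.641752 − 203.983566·sin 22.10817°)/9.813487 = 1.697560
contact ratio ≈ 1.6976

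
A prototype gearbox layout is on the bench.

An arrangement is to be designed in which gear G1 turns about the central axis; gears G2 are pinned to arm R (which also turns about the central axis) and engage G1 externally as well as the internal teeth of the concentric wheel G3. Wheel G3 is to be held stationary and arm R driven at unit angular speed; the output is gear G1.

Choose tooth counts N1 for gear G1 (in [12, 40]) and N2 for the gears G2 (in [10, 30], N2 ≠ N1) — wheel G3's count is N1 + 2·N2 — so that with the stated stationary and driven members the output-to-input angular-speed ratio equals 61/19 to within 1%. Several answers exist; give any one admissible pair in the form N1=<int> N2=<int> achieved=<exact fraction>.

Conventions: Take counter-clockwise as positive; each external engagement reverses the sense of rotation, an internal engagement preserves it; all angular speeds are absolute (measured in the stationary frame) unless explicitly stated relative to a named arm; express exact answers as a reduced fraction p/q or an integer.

planetary set to be sized for 61/19 (Willis relation)
Willis with ω_ring = 0: ω_sun/ω_arm = (N1+N3)/N1; set equal to 61/19  ⇒  N3/N1 = 61/19 − 1 = 42/19
N3 = N1 + 2·N2  ⇒  N2/N1 = (N3/N1 − 1)/2 = (42/19 − 1)/2 = 23/38
smallest multiple with N1 ≥ 12 and N2 ≥ 10: k = 1  ⇒  N1 = 1·38 = 38, N2 = 1·23 = 23 (N1 ≤ 40, N2 ≤ 30, N2 ≠ N1 ✓), N3 = 38 + 2·23 = 84
check: (N1+N3)/N1 with N1 = 38, N3 = 84 gives 61/19; |achieved − target| = 0 ≤ 61/1900 ✓

N1=38 N2=23 achieved=61/19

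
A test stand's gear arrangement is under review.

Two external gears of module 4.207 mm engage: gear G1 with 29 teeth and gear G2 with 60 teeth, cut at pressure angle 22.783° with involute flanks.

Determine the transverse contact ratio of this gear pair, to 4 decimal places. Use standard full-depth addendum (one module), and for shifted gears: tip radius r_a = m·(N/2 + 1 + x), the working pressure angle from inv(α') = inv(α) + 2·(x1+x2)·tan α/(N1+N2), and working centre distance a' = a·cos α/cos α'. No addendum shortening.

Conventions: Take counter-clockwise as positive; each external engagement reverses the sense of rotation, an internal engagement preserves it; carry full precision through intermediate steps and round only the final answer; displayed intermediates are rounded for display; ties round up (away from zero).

1.5917

topology: single-mesh involute geometry — m = 4.207, 29T/60T pair
base radii: r_b1 = 56.242046, r_b2 = 116.362855
tip radii: r_a1 = 65.208500, r_a2 = 130.417000
no profile shift: α' = α, a' = a
action lengths: √(r_a1²−r_b1²) = 32.999707, √(r_a2²−r_b2²) = 58.892104
base pitch p_b = π·m·cos α = 12.185490
CR = (32.999707 + 58.892104 − 187.211500·sin 22.78300°)/12.185490 = 1.591700
contact ratio ≈ 1.5917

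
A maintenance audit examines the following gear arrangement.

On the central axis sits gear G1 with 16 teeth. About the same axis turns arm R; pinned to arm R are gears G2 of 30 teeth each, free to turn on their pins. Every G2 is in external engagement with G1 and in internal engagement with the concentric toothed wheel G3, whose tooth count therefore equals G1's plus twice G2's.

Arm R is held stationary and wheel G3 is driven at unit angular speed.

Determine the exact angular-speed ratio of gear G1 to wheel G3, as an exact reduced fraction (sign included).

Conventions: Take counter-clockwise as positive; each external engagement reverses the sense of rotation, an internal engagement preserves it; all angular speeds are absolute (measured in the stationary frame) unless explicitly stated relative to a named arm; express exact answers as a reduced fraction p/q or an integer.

class = planetary set [G3 = 16+2·30 = 76; Willis about the carrier]
ring teeth: 16 + 2·30 = 76
16(ω_sun−ω_arm) = −76(ω_ring−ω_arm),  ω_arm = 0, ω_ring = 1
ω_sun = 0 − (76/16)(1−0) = -19/4
ω_out/ω_in = -19/4

-19/4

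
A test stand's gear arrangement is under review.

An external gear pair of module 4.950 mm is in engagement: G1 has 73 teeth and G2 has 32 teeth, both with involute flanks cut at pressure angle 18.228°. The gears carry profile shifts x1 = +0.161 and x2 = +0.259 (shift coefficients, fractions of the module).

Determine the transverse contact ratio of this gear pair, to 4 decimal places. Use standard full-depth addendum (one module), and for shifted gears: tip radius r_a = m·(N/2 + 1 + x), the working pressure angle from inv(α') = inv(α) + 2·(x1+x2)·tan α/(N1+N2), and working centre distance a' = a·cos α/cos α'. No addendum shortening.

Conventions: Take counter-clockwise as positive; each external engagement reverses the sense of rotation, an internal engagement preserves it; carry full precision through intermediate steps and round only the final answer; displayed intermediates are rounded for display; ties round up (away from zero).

recognized (one external pair, fixed centres): single-mesh tooth geometry, m = 4.950, N1 = 73, N2 = 32
base radii: r_b1 = 171.608602, r_b2 = 75.225689
tip radii: r_a1 = 186.421950, r_a2 = 85.432050
inv(α') = inv(18.228°) + 2·(+0.161+0.259)·tan α/(73+32) = 0.01382086  ⇒  α' = 19.51894°
a' = a·cos α / cos α' = 259.8750·cos 18.228°/cos 19.51894° = 261.884504
action lengths: √(r_a1²−r_b1²) = 72.826032, √(r_a2²−r_b2²) = 40.493591
base pitch p_b = π·m·cos α = 14.770529
CR = (72.826032 + 40.493591 − 261.884504·sin 19.51894°)/14.770529 = 1.748021
contact ratio ≈ 1.7480

1.7480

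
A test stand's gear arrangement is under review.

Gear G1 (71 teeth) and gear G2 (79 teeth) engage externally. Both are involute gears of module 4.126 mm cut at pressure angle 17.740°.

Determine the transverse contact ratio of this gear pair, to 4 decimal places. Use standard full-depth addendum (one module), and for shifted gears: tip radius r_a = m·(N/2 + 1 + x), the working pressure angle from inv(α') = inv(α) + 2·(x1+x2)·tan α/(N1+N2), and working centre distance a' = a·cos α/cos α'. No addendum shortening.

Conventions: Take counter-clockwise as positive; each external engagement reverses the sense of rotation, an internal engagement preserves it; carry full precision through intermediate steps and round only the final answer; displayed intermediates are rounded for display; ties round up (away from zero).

class = single-mesh tooth geometry [involute pair 71T × 79T, m = 4.126]
base radii: r_b1 = 139.508061, r_b2 = 155.227280
tip radii: r_a1 = 150.599000, r_a2 = 167.103000
no profile shift: α' = α, a' = a
action lengths: √(r_a1²−r_b1²) = 56.723536, √(r_a2²−r_b2²) = 61.870059
base pitch p_b = π·m·cos α = 12.345845
CR = (56.723536 + 61.870059 − 309.450000·sin 17.74000°)/12.345845 = 1.968661
contact ratio ≈ 1.9687

1.9687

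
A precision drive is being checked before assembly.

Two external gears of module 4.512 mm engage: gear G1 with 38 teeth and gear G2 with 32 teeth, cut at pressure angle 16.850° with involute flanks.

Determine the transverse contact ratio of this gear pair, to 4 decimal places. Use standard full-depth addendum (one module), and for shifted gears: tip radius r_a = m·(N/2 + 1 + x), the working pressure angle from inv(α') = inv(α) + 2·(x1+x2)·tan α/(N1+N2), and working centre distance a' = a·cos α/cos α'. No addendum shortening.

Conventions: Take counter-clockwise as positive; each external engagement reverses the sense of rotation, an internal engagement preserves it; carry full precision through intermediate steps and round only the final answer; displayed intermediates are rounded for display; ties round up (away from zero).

1.8506

class = single-mesh tooth geometry [involute pair 38T × 32T, m = 4.512]
base radii: r_b1 = 82.047432, r_b2 = 69.092574
tip radii: r_a1 = 90.240000, r_a2 = 76.704000
no profile shift: α' = α, a' = a
action lengths: √(r_a1²−r_b1²) = 37.569623, √(r_a2²−r_b2²) = 33.312458
base pitch p_b = π·m·cos α = 13.566295
CR = (37.569623 + 33.312458 − 157.920000·sin 16.85000°)/13.566295 = 1.850635
contact ratio ≈ 1.8506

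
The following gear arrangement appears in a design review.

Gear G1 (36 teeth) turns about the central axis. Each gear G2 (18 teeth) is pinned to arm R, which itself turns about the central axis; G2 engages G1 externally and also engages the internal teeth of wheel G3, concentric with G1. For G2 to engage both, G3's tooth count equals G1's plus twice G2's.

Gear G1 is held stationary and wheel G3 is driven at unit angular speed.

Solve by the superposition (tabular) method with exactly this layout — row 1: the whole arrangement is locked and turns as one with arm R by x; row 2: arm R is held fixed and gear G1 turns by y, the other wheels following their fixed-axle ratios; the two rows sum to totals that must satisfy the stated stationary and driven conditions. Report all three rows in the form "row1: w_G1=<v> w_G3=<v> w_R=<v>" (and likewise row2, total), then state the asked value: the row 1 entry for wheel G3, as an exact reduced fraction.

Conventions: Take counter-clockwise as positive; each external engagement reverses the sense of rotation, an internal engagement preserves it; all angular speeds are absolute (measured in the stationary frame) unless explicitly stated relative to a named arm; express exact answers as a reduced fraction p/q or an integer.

recognized (axles ride arm R): planetary set, 36/18/72 teeth
superposition row 1 [locked train]: every member turns x
row 2: sun turns y, ring = −(36/72)·y, arm 0
boundary: total ω_sun = x + y = 0 and total ω_ring = x − (36/72)·y = 1  ⇒  y = -2/3, x = 2/3
row 2 ring = −(36/72)·(-2/3) = 1/3
totals (row 1 + row 2): sun 2/3 + (-2/3) = 0, ring 2/3 + 1/3 = 1, arm 2/3 + 0 = 2/3
asked cell (row1, ring) = 2/3

row1: w_G1=2/3 w_G3=2/3 w_R=2/3
row2: w_G1=-2/3 w_G3=1/3 w_R=0
total: w_G1=0 w_G3=1 w_R=2/3
asked value: 2/3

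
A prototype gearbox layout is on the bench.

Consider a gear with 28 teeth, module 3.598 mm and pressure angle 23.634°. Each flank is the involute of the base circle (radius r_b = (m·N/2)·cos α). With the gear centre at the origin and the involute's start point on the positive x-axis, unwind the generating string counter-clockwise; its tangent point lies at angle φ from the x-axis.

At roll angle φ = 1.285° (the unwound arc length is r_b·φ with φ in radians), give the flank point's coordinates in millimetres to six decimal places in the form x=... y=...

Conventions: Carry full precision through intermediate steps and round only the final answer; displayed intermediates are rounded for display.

single-mesh involute tooth geometry (28T wheel at module 3.598)
pitch radius r_p = m·N/2 = 3.598·28/2 = 50.372000
base radius r_b = r_p·cos α = 50.372000·cos 23.634° = 46.147048
roll angle φ = 1.285° = 0.02242748 rad
x = r_b·(cos φ + φ·sin φ) = 46.158653
y = r_b·(sin φ − φ·cos φ) = 0.000174

x=46.158653 y=0.000174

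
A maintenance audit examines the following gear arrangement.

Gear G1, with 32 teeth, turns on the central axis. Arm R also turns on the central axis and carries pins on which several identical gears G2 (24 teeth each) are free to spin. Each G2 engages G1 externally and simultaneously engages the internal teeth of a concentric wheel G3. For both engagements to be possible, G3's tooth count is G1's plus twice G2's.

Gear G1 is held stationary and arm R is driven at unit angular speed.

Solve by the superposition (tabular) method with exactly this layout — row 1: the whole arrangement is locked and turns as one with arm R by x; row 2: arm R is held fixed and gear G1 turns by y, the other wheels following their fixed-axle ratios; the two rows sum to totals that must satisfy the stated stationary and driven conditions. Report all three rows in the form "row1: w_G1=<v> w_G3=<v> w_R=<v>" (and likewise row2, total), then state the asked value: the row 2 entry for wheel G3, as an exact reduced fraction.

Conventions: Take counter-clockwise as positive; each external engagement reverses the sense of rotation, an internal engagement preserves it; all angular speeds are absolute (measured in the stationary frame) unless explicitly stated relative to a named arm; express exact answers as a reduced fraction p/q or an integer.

row1: w_G1=1 w_G3=1 w_R=1
row2: w_G1=-1 w_G3=2/5 w_R=0
total: w_G1=0 w_G3=7/5 w_R=1
asked value: 2/5

planetary set (32T centre, 24T on arm, 80T internal) — Willis relation
row 1 — lock + rotate with arm: ω_sun = ω_ring = ω_arm = x
row 2 — arm fixed, fixed-axis ratios: sun y, ring −(32/80)·y, arm 0
boundary: total ω_sun = x + y = 0 and total ω_arm = x = 1  ⇒  y = -1, x = 1
row 2 ring = −(32/80)·(-1) = 2/5
totals (row 1 + row 2): sun 1 + (-1) = 0, ring 1 + 2/5 = 7/5, arm 1 + 0 = 1
asked cell (row2, ring) = 2/5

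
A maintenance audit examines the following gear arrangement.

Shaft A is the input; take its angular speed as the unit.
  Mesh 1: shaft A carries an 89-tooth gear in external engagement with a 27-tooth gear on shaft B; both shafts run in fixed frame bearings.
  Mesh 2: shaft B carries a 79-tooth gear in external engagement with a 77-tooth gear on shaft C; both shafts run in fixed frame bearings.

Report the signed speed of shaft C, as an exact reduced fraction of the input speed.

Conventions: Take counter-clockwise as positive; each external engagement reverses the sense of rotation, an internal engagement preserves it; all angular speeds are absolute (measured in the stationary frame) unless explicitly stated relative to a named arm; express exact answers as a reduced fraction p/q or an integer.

2-mesh fixed-axis compound train (all bearings frame-fixed)
mesh 1 [89T→27T]: |ω|/ω_in = 1×89/27 = 89/27, sense flips to −
mesh 2 [79T→77T]: |ω|/ω_in = (89/27)×79/77 = 7031/2079, sense flips to +
signed output speed (× input speed) = 7031/2079

7031/2079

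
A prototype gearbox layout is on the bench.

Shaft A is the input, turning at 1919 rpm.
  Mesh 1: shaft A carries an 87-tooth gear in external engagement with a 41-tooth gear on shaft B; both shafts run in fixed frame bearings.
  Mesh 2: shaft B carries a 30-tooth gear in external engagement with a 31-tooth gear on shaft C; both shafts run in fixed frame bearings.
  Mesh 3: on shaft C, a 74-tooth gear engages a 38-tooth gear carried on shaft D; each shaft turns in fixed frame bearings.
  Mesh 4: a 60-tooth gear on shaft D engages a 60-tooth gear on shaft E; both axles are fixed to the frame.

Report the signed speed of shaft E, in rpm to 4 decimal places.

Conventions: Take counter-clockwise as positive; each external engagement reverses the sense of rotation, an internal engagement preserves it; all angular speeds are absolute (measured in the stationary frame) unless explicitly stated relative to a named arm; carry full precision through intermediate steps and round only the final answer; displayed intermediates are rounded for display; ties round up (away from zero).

recognized (5 fixed axles, 4 meshes): fixed-axis compound train
mesh 1 [87T→41T]: ω = 1919.0000×87/41 = 4072.0244 rpm, sense flips to −
mesh 2 [30T→31T]: ω = 4072.0244×30/31 = 3940.6688 rpm, sense flips to +
mesh 3 [74T→38T]: ω = 3940.6688×74/38 = 7673.9339 rpm, sense flips to −
mesh 4 [60T→60T]: ω = 7673.9339×60/60 = 7673.9339 rpm, sense flips to +
signed output speed = +7673.9339 rpm

+7673.9339 rpm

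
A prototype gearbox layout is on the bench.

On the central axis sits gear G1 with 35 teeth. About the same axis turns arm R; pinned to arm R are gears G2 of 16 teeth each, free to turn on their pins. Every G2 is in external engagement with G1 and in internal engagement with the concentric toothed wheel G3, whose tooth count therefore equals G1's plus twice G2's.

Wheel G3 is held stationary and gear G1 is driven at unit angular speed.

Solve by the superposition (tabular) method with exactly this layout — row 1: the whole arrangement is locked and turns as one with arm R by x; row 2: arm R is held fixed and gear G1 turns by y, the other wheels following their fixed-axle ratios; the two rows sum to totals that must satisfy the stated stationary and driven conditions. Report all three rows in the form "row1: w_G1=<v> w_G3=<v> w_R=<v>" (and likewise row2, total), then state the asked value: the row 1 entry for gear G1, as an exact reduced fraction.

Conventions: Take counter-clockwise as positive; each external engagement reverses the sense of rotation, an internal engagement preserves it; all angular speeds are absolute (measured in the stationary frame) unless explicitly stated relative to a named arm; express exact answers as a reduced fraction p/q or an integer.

row1: w_G1=35/102 w_G3=35/102 w_R=35/102
row2: w_G1=67/102 w_G3=-35/102 w_R=0
total: w_G1=1 w_G3=0 w_R=35/102
asked value: 35/102

class = planetary set [G3 = 35+2·16 = 67; Willis about the carrier]
row 1 — lock + rotate with arm: ω_sun = ω_ring = ω_arm = x
row 2 — arm fixed, fixed-axis ratios: sun y, ring −(35/67)·y, arm 0
boundary: total ω_ring = x − (35/67)·y = 0 and total ω_sun = x + y = 1  ⇒  y = 67/102, x = 35/102
row 2 ring = −(35/67)·67/102 = -35/102
totals (row 1 + row 2): sun 35/102 + 67/102 = 1, ring 35/102 + (-35/102) = 0, arm 35/102 + 0 = 35/102
asked cell (row1, sun) = 35/102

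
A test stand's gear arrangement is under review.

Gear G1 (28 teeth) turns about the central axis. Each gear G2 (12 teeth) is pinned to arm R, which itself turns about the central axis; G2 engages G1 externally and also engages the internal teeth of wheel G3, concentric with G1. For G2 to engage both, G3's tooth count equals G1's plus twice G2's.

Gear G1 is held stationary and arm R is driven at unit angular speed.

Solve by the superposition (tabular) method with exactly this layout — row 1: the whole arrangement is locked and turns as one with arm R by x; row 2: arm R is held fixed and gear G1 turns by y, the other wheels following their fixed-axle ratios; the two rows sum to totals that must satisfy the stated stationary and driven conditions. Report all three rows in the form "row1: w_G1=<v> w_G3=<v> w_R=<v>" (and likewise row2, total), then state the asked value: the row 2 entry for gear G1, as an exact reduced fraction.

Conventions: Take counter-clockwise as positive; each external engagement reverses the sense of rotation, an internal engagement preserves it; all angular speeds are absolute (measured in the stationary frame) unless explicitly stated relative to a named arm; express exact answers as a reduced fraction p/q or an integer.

class = planetary set [G3 = 28+2·12 = 52; Willis about the carrier]
superposition row 1 [locked train]: every member turns x
row 2 — arm fixed, fixed-axis ratios: sun y, ring −(28/52)·y, arm 0
boundary: total ω_sun = x + y = 0 and total ω_arm = x = 1  ⇒  y = -1, x = 1
row 2 ring = −(28/52)·(-1) = 7/13
totals (row 1 + row 2): sun 1 + (-1) = 0, ring 1 + 7/13 = 20/13, arm 1 + 0 = 1
asked cell (row2, sun) = -1

row1: w_G1=1 w_G3=1 w_R=1
row2: w_G1=-1 w_G3=7/13 w_R=0
total: w_G1=0 w_G3=20/13 w_R=1
asked value: -1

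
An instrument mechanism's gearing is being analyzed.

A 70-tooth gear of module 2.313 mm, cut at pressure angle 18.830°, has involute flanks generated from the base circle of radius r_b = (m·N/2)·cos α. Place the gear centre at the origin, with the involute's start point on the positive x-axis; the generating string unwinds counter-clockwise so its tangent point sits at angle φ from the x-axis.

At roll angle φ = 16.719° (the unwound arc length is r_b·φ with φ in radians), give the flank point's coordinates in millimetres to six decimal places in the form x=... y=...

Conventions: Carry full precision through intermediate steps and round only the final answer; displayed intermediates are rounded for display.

topology: single-mesh involute geometry — m = 2.313, N = 70
pitch radius r_p = m·N/2 = 2.313·70/2 = 80.955000
base radius r_b = r_p·cos α = 80.955000·cos 18.830° = 76.622320
roll angle φ = 16.719° = 0.29180160 rad
x = r_b·(cos φ + φ·sin φ) = 79.815332
y = r_b·(sin φ − φ·cos φ) = 0.629209

x=79.815332 y=0.629209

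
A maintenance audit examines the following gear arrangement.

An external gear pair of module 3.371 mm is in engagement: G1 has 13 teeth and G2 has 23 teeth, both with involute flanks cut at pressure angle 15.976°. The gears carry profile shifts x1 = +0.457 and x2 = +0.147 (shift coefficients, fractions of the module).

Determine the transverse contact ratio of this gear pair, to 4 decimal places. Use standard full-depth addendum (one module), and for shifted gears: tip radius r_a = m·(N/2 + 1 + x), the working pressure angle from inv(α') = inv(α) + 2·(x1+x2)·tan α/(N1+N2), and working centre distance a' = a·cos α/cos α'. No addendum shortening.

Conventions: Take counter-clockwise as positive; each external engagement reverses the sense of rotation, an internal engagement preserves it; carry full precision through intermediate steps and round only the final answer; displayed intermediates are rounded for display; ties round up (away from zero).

class = single-mesh tooth geometry [involute pair 13T × 23T, m = 3.371]
base radii: r_b1 = 21.065214, r_b2 = 37.269224
tip radii: r_a1 = 26.823047, r_a2 = 42.633037
inv(α') = inv(15.976°) + 2·(+0.457+0.147)·tan α/(13+23) = 0.01706501  ⇒  α' = 20.89055°
a' = a·cos α / cos α' = 60.6780·cos 15.976°/cos 20.89055° = 62.438969
action lengths: √(r_a1²−r_b1²) = 16.605199, √(r_a2²−r_b2²) = 20.702192
base pitch p_b = π·m·cos α = 10.181280
CR = (16.605199 + 20.702192 − 62.438969·sin 20.89055°)/10.181280 = 1.477482
contact ratio ≈ 1.4775

1.4775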